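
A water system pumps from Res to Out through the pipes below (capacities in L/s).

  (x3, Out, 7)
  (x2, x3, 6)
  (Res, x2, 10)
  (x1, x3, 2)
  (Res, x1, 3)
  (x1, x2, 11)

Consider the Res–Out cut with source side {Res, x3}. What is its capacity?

Edges leaving {Res, x3}: Res→x1 (3), Res→x2 (10), x3→Out (7).
Cut capacity = 3 + 10 + 7 = 20.

20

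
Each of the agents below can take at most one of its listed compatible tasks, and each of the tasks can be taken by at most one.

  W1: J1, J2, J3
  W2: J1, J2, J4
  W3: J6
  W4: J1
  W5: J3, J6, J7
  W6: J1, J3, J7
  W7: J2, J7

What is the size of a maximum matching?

6

Unit-capacity flow: source→left, listed edges, right→sink; max matching = max flow.
Augmenting path W1→J1 (+1); matched 1.
Augmenting path W2→J2 (+1); matched 2.
Augmenting path W3→J6 (+1); matched 3.
Augmenting path W5→J3 (+1); matched 4.
Augmenting path W6→J7 (+1); matched 5.
Augmenting path W7→J2→W2→J4 (+1); matched 6.
No augmenting path remains; maximum matching = 6.
König certificate: {W2, J1, J2, J3, J6, J7} is a vertex cover of size 6 (every listed pair touches it), so no matching can be larger.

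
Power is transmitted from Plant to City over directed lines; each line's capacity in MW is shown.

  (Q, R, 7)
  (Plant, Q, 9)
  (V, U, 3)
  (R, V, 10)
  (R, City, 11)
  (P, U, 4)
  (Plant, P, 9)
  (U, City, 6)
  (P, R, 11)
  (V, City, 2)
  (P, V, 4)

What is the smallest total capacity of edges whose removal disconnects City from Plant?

Augment Plant→P→R→City: bottleneck 9, flow now 9.
Augment Plant→Q→R→City: bottleneck 2, flow now 11.
Augment Plant→Q→R→V→City: bottleneck 2, flow now 13.
Augment Plant→Q→R→P→U→City: bottleneck 3, flow now 16. (uses reverse residual edge)
No augmenting path remains; maximum flow = 16.
By max-flow min-cut, the minimum cut capacity equals the max flow.
In the residual graph, reachable from Plant: {Plant, Q}.
Min-cut edges: Plant→P (9), Q→R (7); capacity 9 + 7 = 16.

16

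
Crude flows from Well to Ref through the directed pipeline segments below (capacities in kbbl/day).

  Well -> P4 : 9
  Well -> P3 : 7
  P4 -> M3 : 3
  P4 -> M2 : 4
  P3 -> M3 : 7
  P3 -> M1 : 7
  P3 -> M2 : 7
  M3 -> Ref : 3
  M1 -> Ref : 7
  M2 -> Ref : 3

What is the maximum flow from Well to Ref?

13

Augment Well→P4→M3→Ref: bottleneck 3, flow now 3.
Augment Well→P4→M2→Ref: bottleneck 3, flow now 6.
Augment Well→P3→M1→Ref: bottleneck 7, flow now 13.
No augmenting path remains; maximum flow = 13.
In the residual graph, reachable from Well: {Well, P4, M2}.
Min-cut edges: Well→P3 (7), P4→M3 (3), M2→Ref (3); capacity 7 + 3 + 3 = 13.
This cut is saturated, so no flow can exceed 13.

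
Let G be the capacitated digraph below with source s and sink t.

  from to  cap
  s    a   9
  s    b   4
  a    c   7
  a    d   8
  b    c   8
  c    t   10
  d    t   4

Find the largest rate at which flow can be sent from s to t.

13

Augment s→a→c→t: bottleneck 7, flow now 7.
Augment s→a→d→t: bottleneck 2, flow now 9.
Augment s→b→c→t: bottleneck 3, flow now 12.
Augment s→b→c→a→d→t: bottleneck 1, flow now 13. (uses reverse residual edge)
No augmenting path remains; maximum flow = 13.
In the residual graph, reachable from s: {s}.
Min-cut edges: s→a (9), s→b (4); capacity 9 + 4 = 13.
This cut is saturated, so no flow can exceed 13.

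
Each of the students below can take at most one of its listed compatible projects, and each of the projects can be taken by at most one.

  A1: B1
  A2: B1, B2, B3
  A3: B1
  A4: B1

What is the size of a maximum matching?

2

Unit-capacity flow: source→left, listed edges, right→sink; max matching = max flow.
Augmenting path A1→B1 (+1); matched 1.
Augmenting path A2→B2 (+1); matched 2.
No augmenting path remains; maximum matching = 2.
König certificate: {A2, B1} is a vertex cover of size 2 (every listed pair touches it), so no matching can be larger.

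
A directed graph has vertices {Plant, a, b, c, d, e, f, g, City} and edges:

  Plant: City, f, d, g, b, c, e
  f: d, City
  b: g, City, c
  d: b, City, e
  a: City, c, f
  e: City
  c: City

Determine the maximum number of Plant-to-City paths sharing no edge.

Assign every edge capacity 1; by Menger, the answer equals the max flow.
Path Plant→City (+1); total 1.
Path Plant→b→City (+1); total 2.
Path Plant→c→City (+1); total 3.
Path Plant→d→City (+1); total 4.
Path Plant→e→City (+1); total 5.
Path Plant→f→City (+1); total 6.
No residual Plant→City path; max flow = 6.
Certifying cut of size 6: {Plant→City, Plant→b, Plant→c, Plant→d, Plant→e, Plant→f}.

6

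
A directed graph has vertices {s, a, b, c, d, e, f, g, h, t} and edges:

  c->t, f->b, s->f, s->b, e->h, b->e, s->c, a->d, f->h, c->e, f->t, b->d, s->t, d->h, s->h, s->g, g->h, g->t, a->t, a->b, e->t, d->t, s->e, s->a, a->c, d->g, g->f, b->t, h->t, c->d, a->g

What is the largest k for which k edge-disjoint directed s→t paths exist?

8

Assign every edge capacity 1; by Menger, the answer equals the max flow.
Path s→t (+1); total 1.
Path s→a→t (+1); total 2.
Path s→b→t (+1); total 3.
Path s→c→t (+1); total 4.
Path s→e→t (+1); total 5.
Path s→f→t (+1); total 6.
Path s→g→t (+1); total 7.
Path s→h→t (+1); total 8.
No residual s→t path; max flow = 8.
Certifying cut of size 8: {s→a, s→b, s→c, s→e, s→f, s→g, s→h, s→t}.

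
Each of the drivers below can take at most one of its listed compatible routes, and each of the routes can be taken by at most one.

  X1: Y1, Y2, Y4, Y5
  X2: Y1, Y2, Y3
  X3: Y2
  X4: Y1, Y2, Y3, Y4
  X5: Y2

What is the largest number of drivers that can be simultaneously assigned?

4

Unit-capacity flow: source→left, listed edges, right→sink; max matching = max flow.
Augmenting path X1→Y1 (+1); matched 1.
Augmenting path X2→Y2 (+1); matched 2.
Augmenting path X4→Y3 (+1); matched 3.
Augmenting path X3→Y2→X2→Y1→X1→Y4 (+1); matched 4.
No augmenting path remains; maximum matching = 4.
König certificate: {X1, X2, X4, Y2} is a vertex cover of size 4 (every listed pair touches it), so no matching can be larger.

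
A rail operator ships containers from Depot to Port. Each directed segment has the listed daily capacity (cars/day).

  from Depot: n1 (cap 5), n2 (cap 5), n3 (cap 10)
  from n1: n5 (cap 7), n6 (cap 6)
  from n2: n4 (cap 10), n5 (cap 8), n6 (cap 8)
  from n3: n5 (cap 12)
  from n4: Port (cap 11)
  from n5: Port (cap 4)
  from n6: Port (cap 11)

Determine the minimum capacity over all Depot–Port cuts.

14

Augment Depot→n1→n5→Port: bottleneck 4, flow now 4.
Augment Depot→n1→n6→Port: bottleneck 1, flow now 5.
Augment Depot→n2→n4→Port: bottleneck 5, flow now 10.
Augment Depot→n3→n5→n1→n6→Port: bottleneck 4, flow now 14. (uses reverse residual edge)
No augmenting path remains; maximum flow = 14.
By max-flow min-cut, the minimum cut capacity equals the max flow.
In the residual graph, reachable from Depot: {Depot, n3, n5}.
Min-cut edges: Depot→n1 (5), Depot→n2 (5), n5→Port (4); capacity 5 + 5 + 4 = 14.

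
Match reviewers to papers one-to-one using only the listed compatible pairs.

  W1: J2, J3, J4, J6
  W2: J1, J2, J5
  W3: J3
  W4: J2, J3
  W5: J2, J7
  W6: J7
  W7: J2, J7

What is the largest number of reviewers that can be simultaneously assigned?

5

Unit-capacity flow: source→left, listed edges, right→sink; max matching = max flow.
Augmenting path W1→J2 (+1); matched 1.
Augmenting path W2→J1 (+1); matched 2.
Augmenting path W3→J3 (+1); matched 3.
Augmenting path W5→J7 (+1); matched 4.
Augmenting path W4→J2→W1→J4 (+1); matched 5.
No augmenting path remains; maximum matching = 5.
König certificate: {W1, W2, J2, J3, J7} is a vertex cover of size 5 (every listed pair touches it), so no matching can be larger.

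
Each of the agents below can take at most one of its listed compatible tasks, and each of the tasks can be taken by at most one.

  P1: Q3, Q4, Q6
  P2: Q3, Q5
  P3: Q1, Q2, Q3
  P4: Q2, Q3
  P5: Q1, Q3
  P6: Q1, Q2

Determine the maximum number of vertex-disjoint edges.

5

Unit-capacity flow: source→left, listed edges, right→sink; max matching = max flow.
Augmenting path P1→Q3 (+1); matched 1.
Augmenting path P2→Q5 (+1); matched 2.
Augmenting path P3→Q1 (+1); matched 3.
Augmenting path P4→Q2 (+1); matched 4.
Augmenting path P5→Q3→P1→Q4 (+1); matched 5.
No augmenting path remains; maximum matching = 5.
König certificate: {P1, P2, Q1, Q2, Q3} is a vertex cover of size 5 (every listed pair touches it), so no matching can be larger.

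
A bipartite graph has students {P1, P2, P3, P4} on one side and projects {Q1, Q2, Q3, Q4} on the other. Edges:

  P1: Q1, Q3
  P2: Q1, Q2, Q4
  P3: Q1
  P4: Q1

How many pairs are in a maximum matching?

3

Unit-capacity flow: source→left, listed edges, right→sink; max matching = max flow.
Augmenting path P1→Q1 (+1); matched 1.
Augmenting path P2→Q2 (+1); matched 2.
Augmenting path P3→Q1→P1→Q3 (+1); matched 3.
No augmenting path remains; maximum matching = 3.
König certificate: {P1, P2, Q1} is a vertex cover of size 3 (every listed pair touches it), so no matching can be larger.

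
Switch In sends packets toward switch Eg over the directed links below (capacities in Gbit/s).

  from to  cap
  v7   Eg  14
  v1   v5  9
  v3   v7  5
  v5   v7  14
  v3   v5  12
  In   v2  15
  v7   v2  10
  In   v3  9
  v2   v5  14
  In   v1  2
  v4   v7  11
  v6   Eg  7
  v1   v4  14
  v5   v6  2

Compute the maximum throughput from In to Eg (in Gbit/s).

16

Augment In→v3→v7→Eg: bottleneck 5, flow now 5.
Augment In→v1→v4→v7→Eg: bottleneck 2, flow now 7.
Augment In→v2→v5→v6→Eg: bottleneck 2, flow now 9.
Augment In→v2→v5→v7→Eg: bottleneck 7, flow now 16.
No augmenting path remains; maximum flow = 16.
In the residual graph, reachable from In: {In, v1, v2, v3, v4, v5, v7}.
Min-cut edges: v5→v6 (2), v7→Eg (14); capacity 2 + 14 = 16.
This cut is saturated, so no flow can exceed 16.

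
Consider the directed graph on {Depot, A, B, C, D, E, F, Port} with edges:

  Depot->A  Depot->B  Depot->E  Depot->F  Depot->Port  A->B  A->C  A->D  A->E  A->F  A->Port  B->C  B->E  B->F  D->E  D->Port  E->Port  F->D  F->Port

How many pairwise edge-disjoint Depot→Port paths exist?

5

Assign every edge capacity 1; by Menger, the answer equals the max flow.
Path Depot→Port (+1); total 1.
Path Depot→A→Port (+1); total 2.
Path Depot→E→Port (+1); total 3.
Path Depot→F→Port (+1); total 4.
Path Depot→B→F→D→Port (+1); total 5.
No residual Depot→Port path; max flow = 5.
Certifying cut of size 5: {Depot→A, Depot→B, Depot→E, Depot→F, Depot→Port}.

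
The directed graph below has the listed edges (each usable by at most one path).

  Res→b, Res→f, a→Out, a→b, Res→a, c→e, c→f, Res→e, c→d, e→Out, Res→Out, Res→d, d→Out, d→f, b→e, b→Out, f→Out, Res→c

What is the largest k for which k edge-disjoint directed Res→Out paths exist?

Assign every edge capacity 1; by Menger, the answer equals the max flow.
Path Res→Out (+1); total 1.
Path Res→a→Out (+1); total 2.
Path Res→b→Out (+1); total 3.
Path Res→d→Out (+1); total 4.
Path Res→e→Out (+1); total 5.
Path Res→f→Out (+1); total 6.
No residual Res→Out path; max flow = 6.
Certifying cut of size 6: {Res→Out, Res→a, Res→b, d→Out, e→Out, f→Out}.

6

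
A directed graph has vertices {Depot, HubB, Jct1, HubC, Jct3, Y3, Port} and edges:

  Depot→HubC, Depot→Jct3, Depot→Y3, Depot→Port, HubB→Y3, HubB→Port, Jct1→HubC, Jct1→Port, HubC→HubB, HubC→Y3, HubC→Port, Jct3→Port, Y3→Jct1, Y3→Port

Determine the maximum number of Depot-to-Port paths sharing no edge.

Assign every edge capacity 1; by Menger, the answer equals the max flow.
Path Depot→Port (+1); total 1.
Path Depot→HubC→Port (+1); total 2.
Path Depot→Jct3→Port (+1); total 3.
Path Depot→Y3→Port (+1); total 4.
No residual Depot→Port path; max flow = 4.
Certifying cut of size 4: {Depot→HubC, Depot→Jct3, Depot→Port, Depot→Y3}.

4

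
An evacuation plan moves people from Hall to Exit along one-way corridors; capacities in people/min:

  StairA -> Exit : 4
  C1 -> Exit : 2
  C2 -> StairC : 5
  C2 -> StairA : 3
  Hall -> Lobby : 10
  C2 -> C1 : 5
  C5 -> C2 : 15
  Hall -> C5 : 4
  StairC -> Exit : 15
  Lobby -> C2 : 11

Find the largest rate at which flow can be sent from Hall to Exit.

10

Augment Hall→C5→C2→C1→Exit: bottleneck 2, flow now 2.
Augment Hall→C5→C2→StairA→Exit: bottleneck 2, flow now 4.
Augment Hall→Lobby→C2→StairA→Exit: bottleneck 1, flow now 5.
Augment Hall→Lobby→C2→StairC→Exit: bottleneck 5, flow now 10.
No augmenting path remains; maximum flow = 10.
In the residual graph, reachable from Hall: {Hall, C5, Lobby, C2, C1}.
Min-cut edges: C2→StairA (3), C2→StairC (5), C1→Exit (2); capacity 3 + 5 + 2 = 10.
This cut is saturated, so no flow can exceed 10.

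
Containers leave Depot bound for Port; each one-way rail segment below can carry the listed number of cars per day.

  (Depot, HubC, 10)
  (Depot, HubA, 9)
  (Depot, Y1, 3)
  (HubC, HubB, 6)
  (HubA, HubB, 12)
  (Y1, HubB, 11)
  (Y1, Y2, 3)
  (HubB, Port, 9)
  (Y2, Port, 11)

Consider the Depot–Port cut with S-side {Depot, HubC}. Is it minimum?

Given cut capacity: 9 + 3 + 6 = 18.
Augment Depot→HubC→HubB→Port: bottleneck 6, flow now 6.
Augment Depot→HubA→HubB→Port: bottleneck 3, flow now 9.
Augment Depot→Y1→Y2→Port: bottleneck 3, flow now 12.
No augmenting path remains; maximum flow = 12.
In the residual graph, reachable from Depot: {Depot, HubC, HubA, HubB}.
Min-cut edges: Depot→Y1 (3), HubB→Port (9); capacity 3 + 9 = 12.
Cut capacity 18 exceeds the max flow 12, so it is not minimum.

No — its capacity is 18, but the minimum cut has capacity 12.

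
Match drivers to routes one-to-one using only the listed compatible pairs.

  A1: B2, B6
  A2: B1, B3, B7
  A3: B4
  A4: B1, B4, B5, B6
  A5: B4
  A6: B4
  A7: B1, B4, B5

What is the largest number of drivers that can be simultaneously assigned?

Unit-capacity flow: source→left, listed edges, right→sink; max matching = max flow.
Augmenting path A1→B2 (+1); matched 1.
Augmenting path A2→B1 (+1); matched 2.
Augmenting path A3→B4 (+1); matched 3.
Augmenting path A4→B5 (+1); matched 4.
Augmenting path A7→B1→A2→B3 (+1); matched 5.
No augmenting path remains; maximum matching = 5.
König certificate: {A1, A2, A4, A7, B4} is a vertex cover of size 5 (every listed pair touches it), so no matching can be larger.

5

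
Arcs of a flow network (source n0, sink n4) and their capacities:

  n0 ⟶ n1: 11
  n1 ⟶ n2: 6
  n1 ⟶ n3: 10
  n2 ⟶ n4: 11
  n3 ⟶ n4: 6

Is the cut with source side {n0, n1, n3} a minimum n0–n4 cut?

Given cut capacity: 6 + 6 = 12.
Augment n0→n1→n2→n4: bottleneck 6, flow now 6.
Augment n0→n1→n3→n4: bottleneck 5, flow now 11.
No augmenting path remains; maximum flow = 11.
In the residual graph, reachable from n0: {n0}.
Min-cut edges: n0→n1 (11); capacity 11 = 11.
Cut capacity 12 exceeds the max flow 11, so it is not minimum.

No — its capacity is 12, but the minimum cut has capacity 11.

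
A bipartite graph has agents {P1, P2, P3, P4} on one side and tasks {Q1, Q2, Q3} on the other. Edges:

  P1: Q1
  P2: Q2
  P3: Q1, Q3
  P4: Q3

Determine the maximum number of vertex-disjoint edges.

Unit-capacity flow: source→left, listed edges, right→sink; max matching = max flow.
Augmenting path P1→Q1 (+1); matched 1.
Augmenting path P2→Q2 (+1); matched 2.
Augmenting path P3→Q3 (+1); matched 3.
No augmenting path remains; maximum matching = 3.
König certificate: {P2, Q1, Q3} is a vertex cover of size 3 (every listed pair touches it), so no matching can be larger.

3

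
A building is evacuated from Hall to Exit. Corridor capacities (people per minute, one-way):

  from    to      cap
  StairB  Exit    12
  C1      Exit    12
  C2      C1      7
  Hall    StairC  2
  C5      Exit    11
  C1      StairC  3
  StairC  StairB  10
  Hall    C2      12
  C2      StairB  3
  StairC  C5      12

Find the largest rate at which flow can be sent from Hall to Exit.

12

Augment Hall→C2→C1→Exit: bottleneck 7, flow now 7.
Augment Hall→C2→StairB→Exit: bottleneck 3, flow now 10.
Augment Hall→StairC→C5→Exit: bottleneck 2, flow now 12.
No augmenting path remains; maximum flow = 12.
In the residual graph, reachable from Hall: {Hall, C2}.
Min-cut edges: Hall→StairC (2), C2→C1 (7), C2→StairB (3); capacity 2 + 7 + 3 = 12.
This cut is saturated, so no flow can exceed 12.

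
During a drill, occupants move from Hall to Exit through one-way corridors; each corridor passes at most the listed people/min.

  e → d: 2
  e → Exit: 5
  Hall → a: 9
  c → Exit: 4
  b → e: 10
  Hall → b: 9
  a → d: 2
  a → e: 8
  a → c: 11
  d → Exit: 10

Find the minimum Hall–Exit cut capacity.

13

Augment Hall→a→c→Exit: bottleneck 4, flow now 4.
Augment Hall→a→d→Exit: bottleneck 2, flow now 6.
Augment Hall→a→e→Exit: bottleneck 3, flow now 9.
Augment Hall→b→e→Exit: bottleneck 2, flow now 11.
Augment Hall→b→e→d→Exit: bottleneck 2, flow now 13.
No augmenting path remains; maximum flow = 13.
By max-flow min-cut, the minimum cut capacity equals the max flow.
In the residual graph, reachable from Hall: {Hall, a, b, c, e}.
Min-cut edges: a→d (2), c→Exit (4), e→d (2), e→Exit (5); capacity 2 + 4 + 2 + 5 = 13.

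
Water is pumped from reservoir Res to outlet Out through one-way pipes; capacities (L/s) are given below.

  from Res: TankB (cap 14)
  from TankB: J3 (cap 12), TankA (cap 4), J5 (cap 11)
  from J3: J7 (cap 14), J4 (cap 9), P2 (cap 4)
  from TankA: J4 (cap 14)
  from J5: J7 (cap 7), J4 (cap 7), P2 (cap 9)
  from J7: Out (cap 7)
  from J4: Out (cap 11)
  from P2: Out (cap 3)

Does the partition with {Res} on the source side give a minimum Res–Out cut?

Given cut capacity: 14 = 14.
Augment Res→TankB→J3→J7→Out: bottleneck 7, flow now 7.
Augment Res→TankB→J3→J4→Out: bottleneck 5, flow now 12.
Augment Res→TankB→TankA→J4→Out: bottleneck 2, flow now 14.
No augmenting path remains; maximum flow = 14.
Cut capacity 14 equals the max flow, so it is a minimum cut.

Yes — it is a minimum cut (capacity 14).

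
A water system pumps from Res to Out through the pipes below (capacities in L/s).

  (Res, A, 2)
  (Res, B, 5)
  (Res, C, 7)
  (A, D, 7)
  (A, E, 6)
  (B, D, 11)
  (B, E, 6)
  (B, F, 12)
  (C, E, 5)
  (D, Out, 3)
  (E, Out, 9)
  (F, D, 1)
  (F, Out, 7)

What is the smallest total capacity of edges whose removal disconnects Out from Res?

12

Augment Res→A→D→Out: bottleneck 2, flow now 2.
Augment Res→B→D→Out: bottleneck 1, flow now 3.
Augment Res→B→E→Out: bottleneck 4, flow now 7.
Augment Res→C→E→Out: bottleneck 5, flow now 12.
No augmenting path remains; maximum flow = 12.
By max-flow min-cut, the minimum cut capacity equals the max flow.
In the residual graph, reachable from Res: {Res, C}.
Min-cut edges: Res→A (2), Res→B (5), C→E (5); capacity 2 + 5 + 5 = 12.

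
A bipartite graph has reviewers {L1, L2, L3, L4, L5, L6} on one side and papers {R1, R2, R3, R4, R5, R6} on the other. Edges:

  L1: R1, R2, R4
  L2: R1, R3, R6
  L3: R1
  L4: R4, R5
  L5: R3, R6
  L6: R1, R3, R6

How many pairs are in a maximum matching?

5

Unit-capacity flow: source→left, listed edges, right→sink; max matching = max flow.
Augmenting path L1→R1 (+1); matched 1.
Augmenting path L2→R3 (+1); matched 2.
Augmenting path L4→R4 (+1); matched 3.
Augmenting path L5→R6 (+1); matched 4.
Augmenting path L3→R1→L1→R2 (+1); matched 5.
No augmenting path remains; maximum matching = 5.
König certificate: {L1, L4, R1, R3, R6} is a vertex cover of size 5 (every listed pair touches it), so no matching can be larger.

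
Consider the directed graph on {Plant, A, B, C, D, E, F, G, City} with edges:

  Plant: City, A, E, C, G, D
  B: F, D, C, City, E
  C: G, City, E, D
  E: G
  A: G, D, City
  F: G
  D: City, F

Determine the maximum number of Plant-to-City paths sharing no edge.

Assign every edge capacity 1; by Menger, the answer equals the max flow.
Path Plant→City (+1); total 1.
Path Plant→A→City (+1); total 2.
Path Plant→C→City (+1); total 3.
Path Plant→D→City (+1); total 4.
No residual Plant→City path; max flow = 4.
Certifying cut of size 4: {Plant→A, Plant→C, Plant→City, Plant→D}.

4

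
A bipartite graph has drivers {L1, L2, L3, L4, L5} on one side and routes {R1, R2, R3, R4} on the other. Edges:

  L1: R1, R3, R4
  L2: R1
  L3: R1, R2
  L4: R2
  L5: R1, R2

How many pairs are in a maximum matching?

Unit-capacity flow: source→left, listed edges, right→sink; max matching = max flow.
Augmenting path L1→R1 (+1); matched 1.
Augmenting path L3→R2 (+1); matched 2.
Augmenting path L2→R1→L1→R3 (+1); matched 3.
No augmenting path remains; maximum matching = 3.
König certificate: {L1, R1, R2} is a vertex cover of size 3 (every listed pair touches it), so no matching can be larger.

3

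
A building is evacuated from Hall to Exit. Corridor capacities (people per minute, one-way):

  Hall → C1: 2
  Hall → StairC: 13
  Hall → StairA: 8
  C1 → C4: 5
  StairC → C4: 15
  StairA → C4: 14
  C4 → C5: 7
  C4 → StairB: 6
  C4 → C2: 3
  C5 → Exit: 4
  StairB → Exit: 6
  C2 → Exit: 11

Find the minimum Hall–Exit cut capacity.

13

Augment Hall→C1→C4→C5→Exit: bottleneck 2, flow now 2.
Augment Hall→StairC→C4→C5→Exit: bottleneck 2, flow now 4.
Augment Hall→StairC→C4→StairB→Exit: bottleneck 6, flow now 10.
Augment Hall→StairC→C4→C2→Exit: bottleneck 3, flow now 13.
No augmenting path remains; maximum flow = 13.
By max-flow min-cut, the minimum cut capacity equals the max flow.
In the residual graph, reachable from Hall: {Hall, C1, StairC, StairA, C4, C5}.
Min-cut edges: C4→StairB (6), C4→C2 (3), C5→Exit (4); capacity 6 + 3 + 4 = 13.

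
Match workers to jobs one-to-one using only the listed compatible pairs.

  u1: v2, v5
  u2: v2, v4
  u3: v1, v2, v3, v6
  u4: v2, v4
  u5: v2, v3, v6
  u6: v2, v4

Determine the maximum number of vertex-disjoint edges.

Unit-capacity flow: source→left, listed edges, right→sink; max matching = max flow.
Augmenting path u1→v2 (+1); matched 1.
Augmenting path u2→v4 (+1); matched 2.
Augmenting path u3→v1 (+1); matched 3.
Augmenting path u5→v3 (+1); matched 4.
Augmenting path u4→v2→u1→v5 (+1); matched 5.
No augmenting path remains; maximum matching = 5.
König certificate: {u1, u3, u5, v2, v4} is a vertex cover of size 5 (every listed pair touches it), so no matching can be larger.

5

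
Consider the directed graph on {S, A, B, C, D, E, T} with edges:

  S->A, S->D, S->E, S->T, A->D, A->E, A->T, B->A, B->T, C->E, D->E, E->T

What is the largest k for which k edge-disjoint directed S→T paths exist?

3

Assign every edge capacity 1; by Menger, the answer equals the max flow.
Path S→T (+1); total 1.
Path S→A→T (+1); total 2.
Path S→E→T (+1); total 3.
No residual S→T path; max flow = 3.
Certifying cut of size 3: {E→T, S→A, S→T}.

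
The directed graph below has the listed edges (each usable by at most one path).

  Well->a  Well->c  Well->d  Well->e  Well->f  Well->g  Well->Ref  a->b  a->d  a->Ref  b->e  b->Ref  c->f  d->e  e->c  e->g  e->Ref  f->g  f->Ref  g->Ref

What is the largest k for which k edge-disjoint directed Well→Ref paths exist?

5

Assign every edge capacity 1; by Menger, the answer equals the max flow.
Path Well→Ref (+1); total 1.
Path Well→a→Ref (+1); total 2.
Path Well→e→Ref (+1); total 3.
Path Well→f→Ref (+1); total 4.
Path Well→g→Ref (+1); total 5.
No residual Well→Ref path; max flow = 5.
Certifying cut of size 5: {Well→Ref, Well→a, e→Ref, f→Ref, g→Ref}.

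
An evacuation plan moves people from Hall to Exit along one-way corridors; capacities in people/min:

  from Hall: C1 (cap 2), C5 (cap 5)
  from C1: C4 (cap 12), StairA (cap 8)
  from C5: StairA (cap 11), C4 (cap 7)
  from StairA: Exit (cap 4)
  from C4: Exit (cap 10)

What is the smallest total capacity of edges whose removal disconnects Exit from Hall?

Augment Hall→C1→StairA→Exit: bottleneck 2, flow now 2.
Augment Hall→C5→StairA→Exit: bottleneck 2, flow now 4.
Augment Hall→C5→C4→Exit: bottleneck 3, flow now 7.
No augmenting path remains; maximum flow = 7.
By max-flow min-cut, the minimum cut capacity equals the max flow.
In the residual graph, reachable from Hall: {Hall}.
Min-cut edges: Hall→C1 (2), Hall→C5 (5); capacity 2 + 5 = 7.

7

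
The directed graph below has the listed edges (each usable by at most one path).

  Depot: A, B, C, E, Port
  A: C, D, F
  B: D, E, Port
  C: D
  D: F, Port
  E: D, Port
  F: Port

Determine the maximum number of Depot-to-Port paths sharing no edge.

Assign every edge capacity 1; by Menger, the answer equals the max flow.
Path Depot→Port (+1); total 1.
Path Depot→B→Port (+1); total 2.
Path Depot→E→Port (+1); total 3.
Path Depot→A→D→Port (+1); total 4.
Path Depot→C→D→F→Port (+1); total 5.
No residual Depot→Port path; max flow = 5.
Certifying cut of size 5: {Depot→A, Depot→B, Depot→C, Depot→E, Depot→Port}.

5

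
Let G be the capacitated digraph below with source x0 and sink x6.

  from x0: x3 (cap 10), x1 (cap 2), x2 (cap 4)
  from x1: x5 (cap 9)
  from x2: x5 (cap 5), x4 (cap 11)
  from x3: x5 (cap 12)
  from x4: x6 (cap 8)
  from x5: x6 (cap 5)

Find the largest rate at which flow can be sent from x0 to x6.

9

Augment x0→x1→x5→x6: bottleneck 2, flow now 2.
Augment x0→x2→x4→x6: bottleneck 4, flow now 6.
Augment x0→x3→x5→x6: bottleneck 3, flow now 9.
No augmenting path remains; maximum flow = 9.
In the residual graph, reachable from x0: {x0, x1, x3, x5}.
Min-cut edges: x0→x2 (4), x5→x6 (5); capacity 4 + 5 = 9.
This cut is saturated, so no flow can exceed 9.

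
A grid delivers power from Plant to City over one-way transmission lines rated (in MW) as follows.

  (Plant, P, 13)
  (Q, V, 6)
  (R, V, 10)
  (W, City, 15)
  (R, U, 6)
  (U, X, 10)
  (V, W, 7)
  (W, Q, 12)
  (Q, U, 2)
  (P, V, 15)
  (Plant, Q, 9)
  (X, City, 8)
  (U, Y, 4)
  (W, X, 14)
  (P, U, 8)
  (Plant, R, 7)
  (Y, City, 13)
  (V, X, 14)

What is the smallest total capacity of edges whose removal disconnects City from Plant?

19

Augment Plant→P→U→X→City: bottleneck 8, flow now 8.
Augment Plant→P→V→W→City: bottleneck 5, flow now 13.
Augment Plant→Q→U→Y→City: bottleneck 2, flow now 15.
Augment Plant→Q→V→W→City: bottleneck 2, flow now 17.
Augment Plant→R→U→Y→City: bottleneck 2, flow now 19.
No augmenting path remains; maximum flow = 19.
By max-flow min-cut, the minimum cut capacity equals the max flow.
In the residual graph, reachable from Plant: {Plant, P, Q, R, U, V, X}.
Min-cut edges: U→Y (4), V→W (7), X→City (8); capacity 4 + 7 + 8 = 19.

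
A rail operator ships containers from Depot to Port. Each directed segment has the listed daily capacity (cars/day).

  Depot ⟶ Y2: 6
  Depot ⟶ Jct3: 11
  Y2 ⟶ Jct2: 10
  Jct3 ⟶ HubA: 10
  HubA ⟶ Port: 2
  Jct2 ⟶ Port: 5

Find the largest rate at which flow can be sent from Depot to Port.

Augment Depot→Y2→Jct2→Port: bottleneck 5, flow now 5.
Augment Depot→Jct3→HubA→Port: bottleneck 2, flow now 7.
No augmenting path remains; maximum flow = 7.
In the residual graph, reachable from Depot: {Depot, Y2, Jct3, HubA, Jct2}.
Min-cut edges: HubA→Port (2), Jct2→Port (5); capacity 2 + 5 = 7.
This cut is saturated, so no flow can exceed 7.

7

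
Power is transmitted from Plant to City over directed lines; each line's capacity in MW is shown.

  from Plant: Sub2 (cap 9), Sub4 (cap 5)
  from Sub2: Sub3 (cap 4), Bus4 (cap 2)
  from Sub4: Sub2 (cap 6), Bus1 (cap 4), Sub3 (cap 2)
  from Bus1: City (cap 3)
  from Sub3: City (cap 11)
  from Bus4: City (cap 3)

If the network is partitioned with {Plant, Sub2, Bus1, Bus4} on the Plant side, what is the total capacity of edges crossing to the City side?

15

Edges leaving {Plant, Sub2, Bus1, Bus4}: Plant→Sub4 (5), Sub2→Sub3 (4), Bus1→City (3), Bus4→City (3).
Cut capacity = 5 + 4 + 3 + 3 = 15.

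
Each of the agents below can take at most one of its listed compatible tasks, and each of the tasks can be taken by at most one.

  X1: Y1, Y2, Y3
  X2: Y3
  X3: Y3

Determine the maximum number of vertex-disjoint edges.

2

Unit-capacity flow: source→left, listed edges, right→sink; max matching = max flow.
Augmenting path X1→Y1 (+1); matched 1.
Augmenting path X2→Y3 (+1); matched 2.
No augmenting path remains; maximum matching = 2.
König certificate: {X1, Y3} is a vertex cover of size 2 (every listed pair touches it), so no matching can be larger.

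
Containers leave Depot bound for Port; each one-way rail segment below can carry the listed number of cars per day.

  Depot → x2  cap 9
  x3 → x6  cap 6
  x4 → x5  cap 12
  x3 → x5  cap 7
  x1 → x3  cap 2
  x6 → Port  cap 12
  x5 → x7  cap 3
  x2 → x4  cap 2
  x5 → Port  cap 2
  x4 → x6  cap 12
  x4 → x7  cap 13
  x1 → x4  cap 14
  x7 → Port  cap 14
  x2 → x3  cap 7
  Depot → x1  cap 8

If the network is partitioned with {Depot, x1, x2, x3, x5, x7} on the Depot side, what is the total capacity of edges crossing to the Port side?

Edges leaving {Depot, x1, x2, x3, x5, x7}: x1→x4 (14), x2→x4 (2), x3→x6 (6), x5→Port (2), x7→Port (14).
Cut capacity = 14 + 2 + 6 + 2 + 14 = 38.

38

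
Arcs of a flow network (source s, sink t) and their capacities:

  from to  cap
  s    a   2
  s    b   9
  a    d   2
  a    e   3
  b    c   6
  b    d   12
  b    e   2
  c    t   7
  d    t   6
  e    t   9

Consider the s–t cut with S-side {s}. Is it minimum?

Given cut capacity: 2 + 9 = 11.
Augment s→a→d→t: bottleneck 2, flow now 2.
Augment s→b→c→t: bottleneck 6, flow now 8.
Augment s→b→d→t: bottleneck 3, flow now 11.
No augmenting path remains; maximum flow = 11.
Cut capacity 11 equals the max flow, so it is a minimum cut.

Yes — it is a minimum cut (capacity 11).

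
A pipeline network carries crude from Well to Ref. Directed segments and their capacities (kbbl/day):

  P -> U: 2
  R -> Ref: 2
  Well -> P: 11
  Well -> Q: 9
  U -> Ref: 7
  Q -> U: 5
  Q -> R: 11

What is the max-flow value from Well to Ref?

Augment Well→P→U→Ref: bottleneck 2, flow now 2.
Augment Well→Q→R→Ref: bottleneck 2, flow now 4.
Augment Well→Q→U→Ref: bottleneck 5, flow now 9.
No augmenting path remains; maximum flow = 9.
In the residual graph, reachable from Well: {Well, P, Q, R}.
Min-cut edges: P→U (2), Q→U (5), R→Ref (2); capacity 2 + 5 + 2 = 9.
This cut is saturated, so no flow can exceed 9.

9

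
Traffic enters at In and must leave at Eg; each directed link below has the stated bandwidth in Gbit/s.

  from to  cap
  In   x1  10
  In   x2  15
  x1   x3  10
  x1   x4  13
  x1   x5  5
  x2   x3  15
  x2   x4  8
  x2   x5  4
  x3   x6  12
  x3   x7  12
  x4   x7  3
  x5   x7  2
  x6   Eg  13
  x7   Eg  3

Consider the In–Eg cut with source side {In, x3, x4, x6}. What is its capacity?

53

Edges leaving {In, x3, x4, x6}: In→x1 (10), In→x2 (15), x3→x7 (12), x4→x7 (3), x6→Eg (13).
Cut capacity = 10 + 15 + 12 + 3 + 13 = 53.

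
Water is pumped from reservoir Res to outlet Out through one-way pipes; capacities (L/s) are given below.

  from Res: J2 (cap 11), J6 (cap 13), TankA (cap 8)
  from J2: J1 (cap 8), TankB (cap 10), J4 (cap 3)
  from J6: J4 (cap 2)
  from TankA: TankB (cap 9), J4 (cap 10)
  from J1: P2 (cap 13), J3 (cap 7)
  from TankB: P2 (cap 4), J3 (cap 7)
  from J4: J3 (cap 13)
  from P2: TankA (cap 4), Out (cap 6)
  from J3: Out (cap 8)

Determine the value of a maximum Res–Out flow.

Augment Res→J2→J1→P2→Out: bottleneck 6, flow now 6.
Augment Res→J2→J1→J3→Out: bottleneck 2, flow now 8.
Augment Res→J2→TankB→J3→Out: bottleneck 3, flow now 11.
Augment Res→J6→J4→J3→Out: bottleneck 2, flow now 13.
Augment Res→TankA→TankB→J3→Out: bottleneck 1, flow now 14.
No augmenting path remains; maximum flow = 14.
In the residual graph, reachable from Res: {Res, J2, J6, TankA, J1, TankB, J4, P2, J3}.
Min-cut edges: P2→Out (6), J3→Out (8); capacity 6 + 8 = 14.
This cut is saturated, so no flow can exceed 14.

14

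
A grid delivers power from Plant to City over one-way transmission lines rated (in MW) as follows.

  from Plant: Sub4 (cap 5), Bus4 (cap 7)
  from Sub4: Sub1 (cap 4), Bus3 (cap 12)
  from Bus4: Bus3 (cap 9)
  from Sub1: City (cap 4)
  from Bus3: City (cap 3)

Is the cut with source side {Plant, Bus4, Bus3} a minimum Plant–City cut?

No — its capacity is 8, but the minimum cut has capacity 7.

Given cut capacity: 5 + 3 = 8.
Augment Plant→Sub4→Sub1→City: bottleneck 4, flow now 4.
Augment Plant→Sub4→Bus3→City: bottleneck 1, flow now 5.
Augment Plant→Bus4→Bus3→City: bottleneck 2, flow now 7.
No augmenting path remains; maximum flow = 7.
In the residual graph, reachable from Plant: {Plant, Sub4, Bus4, Bus3}.
Min-cut edges: Sub4→Sub1 (4), Bus3→City (3); capacity 4 + 3 = 7.
Cut capacity 8 exceeds the max flow 7, so it is not minimum.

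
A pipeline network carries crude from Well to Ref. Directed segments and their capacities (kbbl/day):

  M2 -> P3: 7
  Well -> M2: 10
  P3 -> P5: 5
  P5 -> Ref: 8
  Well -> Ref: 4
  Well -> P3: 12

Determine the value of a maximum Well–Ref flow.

Augment Well→Ref: bottleneck 4, flow now 4.
Augment Well→P3→P5→Ref: bottleneck 5, flow now 9.
No augmenting path remains; maximum flow = 9.
In the residual graph, reachable from Well: {Well, M2, P3}.
Min-cut edges: Well→Ref (4), P3→P5 (5); capacity 4 + 5 = 9.
This cut is saturated, so no flow can exceed 9.

9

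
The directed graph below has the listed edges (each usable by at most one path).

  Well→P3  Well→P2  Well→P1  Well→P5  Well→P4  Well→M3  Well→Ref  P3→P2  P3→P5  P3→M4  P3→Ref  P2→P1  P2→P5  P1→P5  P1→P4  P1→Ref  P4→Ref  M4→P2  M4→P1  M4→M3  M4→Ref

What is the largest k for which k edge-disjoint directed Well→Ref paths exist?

4

Assign every edge capacity 1; by Menger, the answer equals the max flow.
Path Well→Ref (+1); total 1.
Path Well→P3→Ref (+1); total 2.
Path Well→P1→Ref (+1); total 3.
Path Well→P4→Ref (+1); total 4.
No residual Well→Ref path; max flow = 4.
Certifying cut of size 4: {P1→Ref, P4→Ref, Well→P3, Well→Ref}.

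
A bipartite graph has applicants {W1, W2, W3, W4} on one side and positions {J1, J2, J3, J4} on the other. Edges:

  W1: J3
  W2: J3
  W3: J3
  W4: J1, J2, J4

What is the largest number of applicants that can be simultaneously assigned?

Unit-capacity flow: source→left, listed edges, right→sink; max matching = max flow.
Augmenting path W1→J3 (+1); matched 1.
Augmenting path W4→J1 (+1); matched 2.
No augmenting path remains; maximum matching = 2.
König certificate: {W4, J3} is a vertex cover of size 2 (every listed pair touches it), so no matching can be larger.

2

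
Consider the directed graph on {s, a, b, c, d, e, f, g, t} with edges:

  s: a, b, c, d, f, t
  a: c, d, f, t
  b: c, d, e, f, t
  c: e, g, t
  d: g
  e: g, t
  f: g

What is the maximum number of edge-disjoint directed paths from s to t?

Assign every edge capacity 1; by Menger, the answer equals the max flow.
Path s→t (+1); total 1.
Path s→a→t (+1); total 2.
Path s→b→t (+1); total 3.
Path s→c→t (+1); total 4.
No residual s→t path; max flow = 4.
Certifying cut of size 4: {s→a, s→b, s→c, s→t}.

4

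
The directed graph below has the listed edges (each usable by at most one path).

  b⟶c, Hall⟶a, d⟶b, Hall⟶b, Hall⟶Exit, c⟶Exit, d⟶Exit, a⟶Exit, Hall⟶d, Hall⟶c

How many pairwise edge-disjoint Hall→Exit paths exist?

4

Assign every edge capacity 1; by Menger, the answer equals the max flow.
Path Hall→Exit (+1); total 1.
Path Hall→a→Exit (+1); total 2.
Path Hall→c→Exit (+1); total 3.
Path Hall→d→Exit (+1); total 4.
No residual Hall→Exit path; max flow = 4.
Certifying cut of size 4: {Hall→Exit, Hall→a, Hall→d, c→Exit}.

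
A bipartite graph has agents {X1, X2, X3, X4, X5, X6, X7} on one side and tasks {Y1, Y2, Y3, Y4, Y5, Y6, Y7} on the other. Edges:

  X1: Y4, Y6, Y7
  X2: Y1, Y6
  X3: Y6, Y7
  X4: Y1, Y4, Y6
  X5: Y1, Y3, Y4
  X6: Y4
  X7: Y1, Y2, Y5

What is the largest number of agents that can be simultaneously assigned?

6

Unit-capacity flow: source→left, listed edges, right→sink; max matching = max flow.
Augmenting path X1→Y4 (+1); matched 1.
Augmenting path X2→Y1 (+1); matched 2.
Augmenting path X3→Y6 (+1); matched 3.
Augmenting path X5→Y3 (+1); matched 4.
Augmenting path X7→Y2 (+1); matched 5.
Augmenting path X4→Y4→X1→Y7 (+1); matched 6.
No augmenting path remains; maximum matching = 6.
König certificate: {X5, X7, Y1, Y4, Y6, Y7} is a vertex cover of size 6 (every listed pair touches it), so no matching can be larger.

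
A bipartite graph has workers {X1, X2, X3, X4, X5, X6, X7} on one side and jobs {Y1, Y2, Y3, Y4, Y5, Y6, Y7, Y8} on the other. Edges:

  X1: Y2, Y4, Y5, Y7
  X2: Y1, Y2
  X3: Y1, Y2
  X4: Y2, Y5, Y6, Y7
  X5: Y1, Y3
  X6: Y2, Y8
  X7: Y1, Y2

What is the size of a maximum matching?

6

Unit-capacity flow: source→left, listed edges, right→sink; max matching = max flow.
Augmenting path X1→Y2 (+1); matched 1.
Augmenting path X2→Y1 (+1); matched 2.
Augmenting path X4→Y5 (+1); matched 3.
Augmenting path X5→Y3 (+1); matched 4.
Augmenting path X6→Y8 (+1); matched 5.
Augmenting path X3→Y2→X1→Y4 (+1); matched 6.
No augmenting path remains; maximum matching = 6.
König certificate: {X1, X4, X5, X6, Y1, Y2} is a vertex cover of size 6 (every listed pair touches it), so no matching can be larger.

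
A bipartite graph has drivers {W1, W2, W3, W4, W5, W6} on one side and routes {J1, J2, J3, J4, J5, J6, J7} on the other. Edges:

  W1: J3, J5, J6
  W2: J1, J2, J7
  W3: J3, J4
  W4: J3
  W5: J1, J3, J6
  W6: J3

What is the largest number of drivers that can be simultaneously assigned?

Unit-capacity flow: source→left, listed edges, right→sink; max matching = max flow.
Augmenting path W1→J3 (+1); matched 1.
Augmenting path W2→J1 (+1); matched 2.
Augmenting path W3→J4 (+1); matched 3.
Augmenting path W5→J6 (+1); matched 4.
Augmenting path W4→J3→W1→J5 (+1); matched 5.
No augmenting path remains; maximum matching = 5.
König certificate: {W1, W2, W3, W5, J3} is a vertex cover of size 5 (every listed pair touches it), so no matching can be larger.

5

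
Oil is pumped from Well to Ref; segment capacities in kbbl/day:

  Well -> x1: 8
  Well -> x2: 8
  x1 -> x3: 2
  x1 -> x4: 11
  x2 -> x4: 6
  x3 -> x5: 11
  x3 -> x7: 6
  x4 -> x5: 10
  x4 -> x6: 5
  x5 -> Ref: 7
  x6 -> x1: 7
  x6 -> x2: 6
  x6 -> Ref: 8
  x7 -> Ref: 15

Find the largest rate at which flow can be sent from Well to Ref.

Augment Well→x1→x3→x5→Ref: bottleneck 2, flow now 2.
Augment Well→x1→x4→x5→Ref: bottleneck 5, flow now 7.
Augment Well→x1→x4→x6→Ref: bottleneck 1, flow now 8.
Augment Well→x2→x4→x6→Ref: bottleneck 4, flow now 12.
Augment Well→x2→x4→x5→x3→x7→Ref: bottleneck 2, flow now 14. (uses reverse residual edge)
No augmenting path remains; maximum flow = 14.
In the residual graph, reachable from Well: {Well, x2}.
Min-cut edges: Well→x1 (8), x2→x4 (6); capacity 8 + 6 = 14.
This cut is saturated, so no flow can exceed 14.

14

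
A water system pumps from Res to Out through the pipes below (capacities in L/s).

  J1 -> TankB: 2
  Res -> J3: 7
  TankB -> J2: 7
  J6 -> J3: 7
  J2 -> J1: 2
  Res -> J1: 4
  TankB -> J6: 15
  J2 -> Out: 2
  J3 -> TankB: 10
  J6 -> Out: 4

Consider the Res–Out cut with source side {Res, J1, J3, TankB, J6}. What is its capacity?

11

Edges leaving {Res, J1, J3, TankB, J6}: TankB→J2 (7), J6→Out (4).
Cut capacity = 7 + 4 = 11.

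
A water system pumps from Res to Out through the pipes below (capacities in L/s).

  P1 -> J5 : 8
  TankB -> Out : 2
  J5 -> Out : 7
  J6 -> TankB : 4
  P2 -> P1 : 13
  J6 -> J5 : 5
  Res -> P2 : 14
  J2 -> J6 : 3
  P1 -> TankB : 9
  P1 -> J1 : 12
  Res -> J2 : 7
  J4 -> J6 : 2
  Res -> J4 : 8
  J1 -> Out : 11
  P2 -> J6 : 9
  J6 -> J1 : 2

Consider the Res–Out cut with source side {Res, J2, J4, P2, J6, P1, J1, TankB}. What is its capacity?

26

Edges leaving {Res, J2, J4, P2, J6, P1, J1, TankB}: J6→J5 (5), P1→J5 (8), J1→Out (11), TankB→Out (2).
Cut capacity = 5 + 8 + 11 + 2 = 26.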